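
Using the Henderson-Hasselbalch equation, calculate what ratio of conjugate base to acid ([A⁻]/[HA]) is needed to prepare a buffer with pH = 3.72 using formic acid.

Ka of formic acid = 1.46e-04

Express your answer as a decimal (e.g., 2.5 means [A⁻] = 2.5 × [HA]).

pKa = -log(1.46e-04) = 3.8356. pH = pKa + log([A⁻]/[HA]), so log([A⁻]/[HA]) = pH − pKa = 3.72 − 3.8356 = -0.1156. [A⁻]/[HA] = 10^(-0.1156) = 0.766

[A⁻]/[HA] = 0.766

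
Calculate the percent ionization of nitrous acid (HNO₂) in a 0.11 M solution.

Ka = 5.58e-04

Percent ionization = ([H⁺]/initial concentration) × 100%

Using Ka equilibrium: x² + Ka×x - Ka×C = 0. Solving: [H⁺] = 7.5605e-03. Percent = (7.5605e-03/0.11) × 100

Percent ionization = 6.87%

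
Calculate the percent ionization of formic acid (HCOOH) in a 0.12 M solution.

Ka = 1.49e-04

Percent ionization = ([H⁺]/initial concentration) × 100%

Using Ka equilibrium: x² + Ka×x - Ka×C = 0. Solving: [H⁺] = 4.1546e-03. Percent = (4.1546e-03/0.12) × 100

Percent ionization = 3.46%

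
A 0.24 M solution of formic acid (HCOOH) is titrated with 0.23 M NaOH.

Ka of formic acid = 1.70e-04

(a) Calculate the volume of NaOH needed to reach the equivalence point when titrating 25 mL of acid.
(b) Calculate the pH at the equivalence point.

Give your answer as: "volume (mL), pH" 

moles acid = 0.24 × 25/1000 = 0.006 mol; V_base = moles/0.23 × 1000 = 26.1 mL. At equivalence only the conjugate base is present: [A⁻] = 0.006/0.051 = 1.1745e-01 M. Kb = Kw/Ka = 5.88e-11; [OH⁻] = √(Kb × [A⁻]) = 2.6284e-06; pOH = 5.58; pH = 14 - pOH = 8.42.

V = 26.1 mL, pH = 8.42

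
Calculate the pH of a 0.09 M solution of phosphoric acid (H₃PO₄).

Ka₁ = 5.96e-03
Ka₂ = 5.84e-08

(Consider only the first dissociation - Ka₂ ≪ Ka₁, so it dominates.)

First dissociation dominates. From Ka₁ = [H⁺][HA⁻]/[H₂A], x² + Ka₁·x − Ka₁·C = 0 with C = 0.09 M and Ka₁ = 5.96e-03. Solving: [H⁺] = (−Ka₁ + √(Ka₁² + 4·Ka₁·C)) / 2 = 2.0371e-02 M. pH = -log(2.0371e-02) = 1.69.

pH = 1.69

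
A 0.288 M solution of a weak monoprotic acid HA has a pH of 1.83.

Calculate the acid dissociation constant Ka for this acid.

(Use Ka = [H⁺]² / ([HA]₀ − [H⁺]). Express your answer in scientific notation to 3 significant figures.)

[H⁺] = 10^(−pH) = 10^(−1.83) = 1.479e-02 M. For HA ⇌ H⁺ + A⁻, Ka = [H⁺][A⁻]/[HA] = [H⁺]² / ([HA]₀ − [H⁺]) = (1.479e-02)² / (0.288 − 1.479e-02) = 8.01e-04.

K_a = 8.01e-04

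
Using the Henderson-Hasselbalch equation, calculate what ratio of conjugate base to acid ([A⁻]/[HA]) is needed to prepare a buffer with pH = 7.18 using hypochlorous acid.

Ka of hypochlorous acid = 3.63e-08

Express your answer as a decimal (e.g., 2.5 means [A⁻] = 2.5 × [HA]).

pKa = -log(3.63e-08) = 7.4401. pH = pKa + log([A⁻]/[HA]), so log([A⁻]/[HA]) = pH − pKa = 7.18 − 7.4401 = -0.2601. [A⁻]/[HA] = 10^(-0.2601) = 0.549

[A⁻]/[HA] = 0.549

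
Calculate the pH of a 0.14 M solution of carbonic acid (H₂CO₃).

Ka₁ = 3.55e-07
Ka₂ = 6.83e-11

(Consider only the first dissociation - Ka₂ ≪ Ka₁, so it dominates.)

First dissociation dominates. From Ka₁ = [H⁺][HA⁻]/[H₂A], x² + Ka₁·x − Ka₁·C = 0 with C = 0.14 M and Ka₁ = 3.55e-07. Solving: [H⁺] = (−Ka₁ + √(Ka₁² + 4·Ka₁·C)) / 2 = 2.2276e-04 M. pH = -log(2.2276e-04) = 3.65.

pH = 3.65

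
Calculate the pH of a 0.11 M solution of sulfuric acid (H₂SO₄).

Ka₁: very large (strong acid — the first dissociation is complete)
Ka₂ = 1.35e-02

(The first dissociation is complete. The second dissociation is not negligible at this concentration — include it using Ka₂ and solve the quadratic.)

First dissociation is complete: [H⁺]₀ = [HSO₄⁻]₀ = C = 0.11 M. Second dissociation HSO₄⁻ ⇌ H⁺ + SO₄²⁻: let x = [SO₄²⁻]. Ka₂ = (C + x)·x / (C − x) = 1.35e-02 → x² + (C + Ka₂)·x − Ka₂·C = 0 → x² + 0.12350·x − 1.485e-03 = 0. x = (−0.12350 + √(0.12350² + 4 × 1.485e-03)) / 2 = 1.1038e-02 M. [H⁺] = C + x = 0.11 + 1.1038e-02 = 1.2104e-01 M. pH = -log(1.2104e-01) = 0.92.

pH = 0.92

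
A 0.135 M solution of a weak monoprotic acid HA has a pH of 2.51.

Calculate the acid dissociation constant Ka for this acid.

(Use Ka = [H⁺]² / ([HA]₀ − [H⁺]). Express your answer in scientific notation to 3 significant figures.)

[H⁺] = 10^(−pH) = 10^(−2.51) = 3.090e-03 M. For HA ⇌ H⁺ + A⁻, Ka = [H⁺][A⁻]/[HA] = [H⁺]² / ([HA]₀ − [H⁺]) = (3.090e-03)² / (0.135 − 3.090e-03) = 7.24e-05.

K_a = 7.24e-05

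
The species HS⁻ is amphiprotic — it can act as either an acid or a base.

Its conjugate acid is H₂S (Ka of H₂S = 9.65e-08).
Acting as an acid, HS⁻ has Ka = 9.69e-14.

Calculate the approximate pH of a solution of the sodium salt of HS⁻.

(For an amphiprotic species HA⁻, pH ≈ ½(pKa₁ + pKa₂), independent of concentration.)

pKa₁ = -log(9.65e-08) = 7.02; pKa₂ = -log(9.69e-14) = 13.01. For an amphiprotic species, pH ≈ ½(pKa₁ + pKa₂) = ½(7.02 + 13.01) = 10.01.

pH = 10.01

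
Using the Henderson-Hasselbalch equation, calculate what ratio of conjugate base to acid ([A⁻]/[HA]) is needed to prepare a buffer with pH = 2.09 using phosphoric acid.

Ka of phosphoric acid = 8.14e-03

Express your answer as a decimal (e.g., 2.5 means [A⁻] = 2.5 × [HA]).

pKa = -log(8.14e-03) = 2.0894. pH = pKa + log([A⁻]/[HA]), so log([A⁻]/[HA]) = pH − pKa = 2.09 − 2.0894 = 0.0006. [A⁻]/[HA] = 10^(0.0006) = 1.00

[A⁻]/[HA] = 1.00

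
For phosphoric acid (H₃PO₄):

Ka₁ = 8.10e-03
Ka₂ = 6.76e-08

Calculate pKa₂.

pKa₂ = -log(Ka₂) = -log(6.76e-08) = 7.17.

pK_{a2} = 7.17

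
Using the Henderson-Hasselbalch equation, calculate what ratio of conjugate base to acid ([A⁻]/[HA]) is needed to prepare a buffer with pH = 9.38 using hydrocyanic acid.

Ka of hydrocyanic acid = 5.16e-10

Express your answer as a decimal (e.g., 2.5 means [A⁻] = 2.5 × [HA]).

pKa = -log(5.16e-10) = 9.2874. pH = pKa + log([A⁻]/[HA]), so log([A⁻]/[HA]) = pH − pKa = 9.38 − 9.2874 = 0.0926. [A⁻]/[HA] = 10^(0.0926) = 1.24

[A⁻]/[HA] = 1.24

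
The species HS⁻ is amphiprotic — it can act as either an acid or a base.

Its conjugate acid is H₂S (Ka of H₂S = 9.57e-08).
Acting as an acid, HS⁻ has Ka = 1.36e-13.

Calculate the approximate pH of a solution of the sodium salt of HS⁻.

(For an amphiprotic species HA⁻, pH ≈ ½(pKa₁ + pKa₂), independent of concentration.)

pKa₁ = -log(9.57e-08) = 7.02; pKa₂ = -log(1.36e-13) = 12.87. For an amphiprotic species, pH ≈ ½(pKa₁ + pKa₂) = ½(7.02 + 12.87) = 9.94.

pH = 9.94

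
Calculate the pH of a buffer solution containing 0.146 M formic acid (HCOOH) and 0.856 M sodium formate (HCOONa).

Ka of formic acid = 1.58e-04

pKa = -log(1.58e-04) = 3.80. pH = pKa + log([A⁻]/[HA]) = 3.80 + log(0.856/0.146)

pH = 4.57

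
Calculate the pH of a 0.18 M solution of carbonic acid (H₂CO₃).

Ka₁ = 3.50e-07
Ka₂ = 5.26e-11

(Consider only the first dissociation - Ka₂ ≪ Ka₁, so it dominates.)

First dissociation dominates. From Ka₁ = [H⁺][HA⁻]/[H₂A], x² + Ka₁·x − Ka₁·C = 0 with C = 0.18 M and Ka₁ = 3.50e-07. Solving: [H⁺] = (−Ka₁ + √(Ka₁² + 4·Ka₁·C)) / 2 = 2.5082e-04 M. pH = -log(2.5082e-04) = 3.60.

pH = 3.60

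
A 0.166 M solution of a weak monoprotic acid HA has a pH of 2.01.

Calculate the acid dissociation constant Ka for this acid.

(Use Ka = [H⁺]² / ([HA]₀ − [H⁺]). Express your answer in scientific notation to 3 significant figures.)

[H⁺] = 10^(−pH) = 10^(−2.01) = 9.772e-03 M. For HA ⇌ H⁺ + A⁻, Ka = [H⁺][A⁻]/[HA] = [H⁺]² / ([HA]₀ − [H⁺]) = (9.772e-03)² / (0.166 − 9.772e-03) = 6.11e-04.

K_a = 6.11e-04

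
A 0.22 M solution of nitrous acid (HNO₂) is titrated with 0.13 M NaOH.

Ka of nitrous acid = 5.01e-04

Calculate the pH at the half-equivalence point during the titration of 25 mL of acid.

At half-equivalence [HA] = [A⁻], so Henderson-Hasselbalch gives pH = pKa = -log(5.01e-04) = 3.30.

pH = pKa = 3.30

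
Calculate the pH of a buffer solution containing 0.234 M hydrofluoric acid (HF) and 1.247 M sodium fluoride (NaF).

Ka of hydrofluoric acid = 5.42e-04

pKa = -log(5.42e-04) = 3.27. pH = pKa + log([A⁻]/[HA]) = 3.27 + log(1.247/0.234)

pH = 3.99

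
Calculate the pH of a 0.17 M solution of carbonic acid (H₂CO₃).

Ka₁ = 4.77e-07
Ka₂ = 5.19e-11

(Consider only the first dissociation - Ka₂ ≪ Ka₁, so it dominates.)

First dissociation dominates. From Ka₁ = [H⁺][HA⁻]/[H₂A], x² + Ka₁·x − Ka₁·C = 0 with C = 0.17 M and Ka₁ = 4.77e-07. Solving: [H⁺] = (−Ka₁ + √(Ka₁² + 4·Ka₁·C)) / 2 = 2.8452e-04 M. pH = -log(2.8452e-04) = 3.55.

pH = 3.55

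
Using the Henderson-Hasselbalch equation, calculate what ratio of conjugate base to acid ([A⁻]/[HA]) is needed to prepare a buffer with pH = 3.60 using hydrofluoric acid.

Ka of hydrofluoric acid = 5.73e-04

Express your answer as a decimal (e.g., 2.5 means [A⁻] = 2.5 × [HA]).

pKa = -log(5.73e-04) = 3.2418. pH = pKa + log([A⁻]/[HA]), so log([A⁻]/[HA]) = pH − pKa = 3.60 − 3.2418 = 0.3582. [A⁻]/[HA] = 10^(0.3582) = 2.28

[A⁻]/[HA] = 2.28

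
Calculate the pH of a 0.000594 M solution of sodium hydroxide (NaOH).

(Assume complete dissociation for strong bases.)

[OH⁻] = 0.000594 M for strong base. pOH = -log[OH⁻] = 3.23, pH = 14 - pOH

pH = 10.77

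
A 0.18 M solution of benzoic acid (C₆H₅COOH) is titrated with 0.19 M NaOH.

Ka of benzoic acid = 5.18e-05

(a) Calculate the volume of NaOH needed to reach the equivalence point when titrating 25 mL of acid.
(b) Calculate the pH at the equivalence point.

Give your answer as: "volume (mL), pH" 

moles acid = 0.18 × 25/1000 = 0.0045 mol; V_base = moles/0.19 × 1000 = 23.7 mL. At equivalence only the conjugate base is present: [A⁻] = 0.0045/0.049 = 9.2432e-02 M. Kb = Kw/Ka = 1.93e-10; [OH⁻] = √(Kb × [A⁻]) = 4.2242e-06; pOH = 5.37; pH = 14 - pOH = 8.63.

V = 23.7 mL, pH = 8.63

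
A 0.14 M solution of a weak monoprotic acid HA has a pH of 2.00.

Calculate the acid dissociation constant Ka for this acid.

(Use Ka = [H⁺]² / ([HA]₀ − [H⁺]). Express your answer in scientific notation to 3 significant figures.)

[H⁺] = 10^(−pH) = 10^(−2.00) = 1.000e-02 M. For HA ⇌ H⁺ + A⁻, Ka = [H⁺][A⁻]/[HA] = [H⁺]² / ([HA]₀ − [H⁺]) = (1.000e-02)² / (0.14 − 1.000e-02) = 7.69e-04.

K_a = 7.69e-04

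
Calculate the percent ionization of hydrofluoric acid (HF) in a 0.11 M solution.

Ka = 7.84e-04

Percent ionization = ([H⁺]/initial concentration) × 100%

Using Ka equilibrium: x² + Ka×x - Ka×C = 0. Solving: [H⁺] = 8.9028e-03. Percent = (8.9028e-03/0.11) × 100

Percent ionization = 8.09%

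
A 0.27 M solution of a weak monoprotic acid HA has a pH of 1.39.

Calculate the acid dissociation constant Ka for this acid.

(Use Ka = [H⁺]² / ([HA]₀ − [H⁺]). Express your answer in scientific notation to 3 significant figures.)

[H⁺] = 10^(−pH) = 10^(−1.39) = 4.074e-02 M. For HA ⇌ H⁺ + A⁻, Ka = [H⁺][A⁻]/[HA] = [H⁺]² / ([HA]₀ − [H⁺]) = (4.074e-02)² / (0.27 − 4.074e-02) = 7.24e-03.

K_a = 7.24e-03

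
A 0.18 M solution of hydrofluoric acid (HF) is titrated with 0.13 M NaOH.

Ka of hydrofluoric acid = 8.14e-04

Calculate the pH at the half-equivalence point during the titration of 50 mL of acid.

At half-equivalence [HA] = [A⁻], so Henderson-Hasselbalch gives pH = pKa = -log(8.14e-04) = 3.09.

pH = pKa = 3.09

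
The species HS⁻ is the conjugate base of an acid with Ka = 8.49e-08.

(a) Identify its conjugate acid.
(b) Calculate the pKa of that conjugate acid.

(a) The conjugate acid is formed by adding one H⁺ to HS⁻, giving H₂S. (b) pKa = -log(Ka) = -log(8.49e-08) = 7.07.

Conjugate acid: H₂S; pK_a = 7.07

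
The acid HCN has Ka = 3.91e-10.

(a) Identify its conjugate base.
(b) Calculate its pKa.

(a) The conjugate base is formed by removing one H⁺ from HCN, giving CN⁻. (b) pKa = -log(Ka) = -log(3.91e-10) = 9.41.

Conjugate base: CN⁻; pK_a = 9.41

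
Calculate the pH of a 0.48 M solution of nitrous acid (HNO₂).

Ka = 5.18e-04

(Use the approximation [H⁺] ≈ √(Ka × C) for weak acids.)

[H⁺] = √(Ka × C) = √(5.18e-04 × 0.48) = 1.5768e-02. pH = -log(1.5768e-02)

pH = 1.80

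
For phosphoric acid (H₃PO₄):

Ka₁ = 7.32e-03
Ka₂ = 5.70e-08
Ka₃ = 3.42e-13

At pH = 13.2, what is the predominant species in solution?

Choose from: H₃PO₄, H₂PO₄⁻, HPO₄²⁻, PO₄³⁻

pKa₁ = 2.14, pKa₂ = 7.24, pKa₃ = 12.47. For a polyprotic acid the predominant species crosses at each pKa: below pKa_n the protonated form dominates, above it the deprotonated form does. At pH = 13.2, the predominant species is PO₄³⁻.

PO₄³⁻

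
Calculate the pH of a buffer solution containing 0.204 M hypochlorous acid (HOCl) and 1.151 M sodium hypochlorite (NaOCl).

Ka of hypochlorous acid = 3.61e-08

pKa = -log(3.61e-08) = 7.44. pH = pKa + log([A⁻]/[HA]) = 7.44 + log(1.151/0.204)

pH = 8.19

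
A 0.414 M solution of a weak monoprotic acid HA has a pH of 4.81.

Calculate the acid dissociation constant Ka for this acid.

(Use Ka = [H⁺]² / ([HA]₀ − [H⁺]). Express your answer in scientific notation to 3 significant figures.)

[H⁺] = 10^(−pH) = 10^(−4.81) = 1.549e-05 M. For HA ⇌ H⁺ + A⁻, Ka = [H⁺][A⁻]/[HA] = [H⁺]² / ([HA]₀ − [H⁺]) = (1.549e-05)² / (0.414 − 1.549e-05) = 5.79e-10.

K_a = 5.79e-10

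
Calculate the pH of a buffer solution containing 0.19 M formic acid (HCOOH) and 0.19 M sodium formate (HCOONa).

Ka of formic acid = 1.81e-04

pKa = -log(1.81e-04) = 3.74. pH = pKa + log([A⁻]/[HA]) = 3.74 + log(0.19/0.19)

pH = 3.74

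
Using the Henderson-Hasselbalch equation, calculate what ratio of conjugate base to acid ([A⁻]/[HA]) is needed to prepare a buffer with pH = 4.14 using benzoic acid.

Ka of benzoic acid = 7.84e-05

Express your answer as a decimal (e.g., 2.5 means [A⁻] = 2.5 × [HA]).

pKa = -log(7.84e-05) = 4.1057. pH = pKa + log([A⁻]/[HA]), so log([A⁻]/[HA]) = pH − pKa = 4.14 − 4.1057 = 0.0343. [A⁻]/[HA] = 10^(0.0343) = 1.08

[A⁻]/[HA] = 1.08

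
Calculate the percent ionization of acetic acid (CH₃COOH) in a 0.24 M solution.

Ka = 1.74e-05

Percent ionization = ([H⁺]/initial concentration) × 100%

Using Ka equilibrium: x² + Ka×x - Ka×C = 0. Solving: [H⁺] = 2.0348e-03. Percent = (2.0348e-03/0.24) × 100

Percent ionization = 0.848%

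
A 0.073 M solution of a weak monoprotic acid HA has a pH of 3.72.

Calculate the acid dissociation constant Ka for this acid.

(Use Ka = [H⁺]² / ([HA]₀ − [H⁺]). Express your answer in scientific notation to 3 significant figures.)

[H⁺] = 10^(−pH) = 10^(−3.72) = 1.905e-04 M. For HA ⇌ H⁺ + A⁻, Ka = [H⁺][A⁻]/[HA] = [H⁺]² / ([HA]₀ − [H⁺]) = (1.905e-04)² / (0.073 − 1.905e-04) = 4.99e-07.

K_a = 4.99e-07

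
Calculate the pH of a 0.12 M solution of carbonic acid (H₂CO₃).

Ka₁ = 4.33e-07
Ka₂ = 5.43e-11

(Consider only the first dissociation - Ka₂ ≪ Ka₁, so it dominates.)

First dissociation dominates. From Ka₁ = [H⁺][HA⁻]/[H₂A], x² + Ka₁·x − Ka₁·C = 0 with C = 0.12 M and Ka₁ = 4.33e-07. Solving: [H⁺] = (−Ka₁ + √(Ka₁² + 4·Ka₁·C)) / 2 = 2.2773e-04 M. pH = -log(2.2773e-04) = 3.64.

pH = 3.64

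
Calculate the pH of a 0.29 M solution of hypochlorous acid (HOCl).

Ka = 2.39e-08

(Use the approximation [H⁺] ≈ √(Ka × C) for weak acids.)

[H⁺] = √(Ka × C) = √(2.39e-08 × 0.29) = 8.3253e-05. pH = -log(8.3253e-05)

pH = 4.08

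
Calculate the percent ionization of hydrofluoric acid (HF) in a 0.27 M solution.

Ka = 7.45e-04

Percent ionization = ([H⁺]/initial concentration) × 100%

Using Ka equilibrium: x² + Ka×x - Ka×C = 0. Solving: [H⁺] = 1.3815e-02. Percent = (1.3815e-02/0.27) × 100

Percent ionization = 5.12%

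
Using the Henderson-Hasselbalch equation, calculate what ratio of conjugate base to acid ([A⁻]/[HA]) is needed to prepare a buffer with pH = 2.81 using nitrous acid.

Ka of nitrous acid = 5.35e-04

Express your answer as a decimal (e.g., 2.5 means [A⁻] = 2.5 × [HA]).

pKa = -log(5.35e-04) = 3.2716. pH = pKa + log([A⁻]/[HA]), so log([A⁻]/[HA]) = pH − pKa = 2.81 − 3.2716 = -0.4616. [A⁻]/[HA] = 10^(-0.4616) = 0.345

[A⁻]/[HA] = 0.345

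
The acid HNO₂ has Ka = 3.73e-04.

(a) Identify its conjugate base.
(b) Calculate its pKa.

(a) The conjugate base is formed by removing one H⁺ from HNO₂, giving NO₂⁻. (b) pKa = -log(Ka) = -log(3.73e-04) = 3.43.

Conjugate base: NO₂⁻; pK_a = 3.43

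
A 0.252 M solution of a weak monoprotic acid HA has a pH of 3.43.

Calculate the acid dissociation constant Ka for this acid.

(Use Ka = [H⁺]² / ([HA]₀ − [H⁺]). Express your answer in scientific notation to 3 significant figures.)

[H⁺] = 10^(−pH) = 10^(−3.43) = 3.715e-04 M. For HA ⇌ H⁺ + A⁻, Ka = [H⁺][A⁻]/[HA] = [H⁺]² / ([HA]₀ − [H⁺]) = (3.715e-04)² / (0.252 − 3.715e-04) = 5.49e-07.

K_a = 5.49e-07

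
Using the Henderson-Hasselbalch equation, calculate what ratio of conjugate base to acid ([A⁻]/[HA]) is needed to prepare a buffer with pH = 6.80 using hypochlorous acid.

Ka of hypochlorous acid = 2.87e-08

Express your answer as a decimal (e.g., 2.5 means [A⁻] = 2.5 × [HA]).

pKa = -log(2.87e-08) = 7.5421. pH = pKa + log([A⁻]/[HA]), so log([A⁻]/[HA]) = pH − pKa = 6.80 − 7.5421 = -0.7421. [A⁻]/[HA] = 10^(-0.7421) = 0.181

[A⁻]/[HA] = 0.181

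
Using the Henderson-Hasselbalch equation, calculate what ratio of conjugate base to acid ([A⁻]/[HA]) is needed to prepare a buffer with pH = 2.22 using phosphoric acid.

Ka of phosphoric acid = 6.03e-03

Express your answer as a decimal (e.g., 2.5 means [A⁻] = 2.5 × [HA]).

pKa = -log(6.03e-03) = 2.2197. pH = pKa + log([A⁻]/[HA]), so log([A⁻]/[HA]) = pH − pKa = 2.22 − 2.2197 = 0.0003. [A⁻]/[HA] = 10^(0.0003) = 1.00

[A⁻]/[HA] = 1.00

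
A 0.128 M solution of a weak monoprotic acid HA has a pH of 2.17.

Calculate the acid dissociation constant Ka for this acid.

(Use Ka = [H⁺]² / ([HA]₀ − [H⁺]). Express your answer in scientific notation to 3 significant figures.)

[H⁺] = 10^(−pH) = 10^(−2.17) = 6.761e-03 M. For HA ⇌ H⁺ + A⁻, Ka = [H⁺][A⁻]/[HA] = [H⁺]² / ([HA]₀ − [H⁺]) = (6.761e-03)² / (0.128 − 6.761e-03) = 3.77e-04.

K_a = 3.77e-04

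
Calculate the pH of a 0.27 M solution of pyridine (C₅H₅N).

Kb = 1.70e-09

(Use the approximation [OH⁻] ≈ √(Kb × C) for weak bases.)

[OH⁻] = √(Kb × C) = √(1.70e-09 × 0.27) = 2.1424e-05. pOH = 4.67, pH = 14 - pOH

pH = 9.33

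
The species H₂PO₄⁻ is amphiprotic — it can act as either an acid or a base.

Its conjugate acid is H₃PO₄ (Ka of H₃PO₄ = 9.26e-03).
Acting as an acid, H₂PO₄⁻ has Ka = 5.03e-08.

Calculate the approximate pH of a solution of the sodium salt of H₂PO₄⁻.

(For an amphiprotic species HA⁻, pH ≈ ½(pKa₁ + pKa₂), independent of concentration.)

pKa₁ = -log(9.26e-03) = 2.03; pKa₂ = -log(5.03e-08) = 7.30. For an amphiprotic species, pH ≈ ½(pKa₁ + pKa₂) = ½(2.03 + 7.30) = 4.67.

pH = 4.67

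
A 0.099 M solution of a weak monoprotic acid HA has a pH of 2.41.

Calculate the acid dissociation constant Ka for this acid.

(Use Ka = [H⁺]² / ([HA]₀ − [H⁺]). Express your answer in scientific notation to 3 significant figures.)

[H⁺] = 10^(−pH) = 10^(−2.41) = 3.890e-03 M. For HA ⇌ H⁺ + A⁻, Ka = [H⁺][A⁻]/[HA] = [H⁺]² / ([HA]₀ − [H⁺]) = (3.890e-03)² / (0.099 − 3.890e-03) = 1.59e-04.

K_a = 1.59e-04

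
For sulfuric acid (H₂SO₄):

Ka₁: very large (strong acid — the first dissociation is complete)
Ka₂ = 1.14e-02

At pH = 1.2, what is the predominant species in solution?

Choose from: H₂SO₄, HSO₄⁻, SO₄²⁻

The first dissociation is complete, so H₂SO₄ itself is never the predominant species in water; pKa₂ = -log(1.14e-02) = 1.94. For a polyprotic acid the predominant species crosses at each pKa: below pKa_n the protonated form dominates, above it the deprotonated form does. At pH = 1.2, the predominant species is HSO₄⁻.

HSO₄⁻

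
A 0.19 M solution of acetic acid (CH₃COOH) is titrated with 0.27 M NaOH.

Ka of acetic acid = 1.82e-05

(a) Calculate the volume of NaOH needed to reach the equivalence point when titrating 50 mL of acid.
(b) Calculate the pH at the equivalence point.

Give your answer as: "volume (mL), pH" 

moles acid = 0.19 × 50/1000 = 0.0095 mol; V_base = moles/0.27 × 1000 = 35.2 mL. At equivalence only the conjugate base is present: [A⁻] = 0.0095/0.085 = 1.1152e-01 M. Kb = Kw/Ka = 5.49e-10; [OH⁻] = √(Kb × [A⁻]) = 7.8279e-06; pOH = 5.11; pH = 14 - pOH = 8.89.

V = 35.2 mL, pH = 8.89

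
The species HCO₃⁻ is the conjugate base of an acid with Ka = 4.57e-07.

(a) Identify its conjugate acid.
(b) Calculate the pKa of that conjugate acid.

(a) The conjugate acid is formed by adding one H⁺ to HCO₃⁻, giving H₂CO₃. (b) pKa = -log(Ka) = -log(4.57e-07) = 6.34.

Conjugate acid: H₂CO₃; pK_a = 6.34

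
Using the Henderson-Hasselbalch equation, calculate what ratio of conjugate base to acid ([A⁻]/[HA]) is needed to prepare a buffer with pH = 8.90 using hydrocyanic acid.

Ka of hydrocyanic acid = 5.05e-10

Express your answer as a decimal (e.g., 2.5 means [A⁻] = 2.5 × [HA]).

pKa = -log(5.05e-10) = 9.2967. pH = pKa + log([A⁻]/[HA]), so log([A⁻]/[HA]) = pH − pKa = 8.90 − 9.2967 = -0.3967. [A⁻]/[HA] = 10^(-0.3967) = 0.401

[A⁻]/[HA] = 0.401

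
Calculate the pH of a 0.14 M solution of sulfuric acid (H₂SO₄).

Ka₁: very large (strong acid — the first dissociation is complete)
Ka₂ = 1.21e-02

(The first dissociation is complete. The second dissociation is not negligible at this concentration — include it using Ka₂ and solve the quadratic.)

First dissociation is complete: [H⁺]₀ = [HSO₄⁻]₀ = C = 0.14 M. Second dissociation HSO₄⁻ ⇌ H⁺ + SO₄²⁻: let x = [SO₄²⁻]. Ka₂ = (C + x)·x / (C − x) = 1.21e-02 → x² + (C + Ka₂)·x − Ka₂·C = 0 → x² + 0.15210·x − 1.694e-03 = 0. x = (−0.15210 + √(0.15210² + 4 × 1.694e-03)) / 2 = 1.0423e-02 M. [H⁺] = C + x = 0.14 + 1.0423e-02 = 1.5042e-01 M. pH = -log(1.5042e-01) = 0.82.

pH = 0.82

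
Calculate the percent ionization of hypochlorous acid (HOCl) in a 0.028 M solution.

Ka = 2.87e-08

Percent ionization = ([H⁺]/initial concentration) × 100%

Using Ka equilibrium: x² + Ka×x - Ka×C = 0. Solving: [H⁺] = 2.8333e-05. Percent = (2.8333e-05/0.028) × 100

Percent ionization = 0.101%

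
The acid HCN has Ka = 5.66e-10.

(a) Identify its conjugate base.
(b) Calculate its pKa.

(a) The conjugate base is formed by removing one H⁺ from HCN, giving CN⁻. (b) pKa = -log(Ka) = -log(5.66e-10) = 9.25.

Conjugate base: CN⁻; pK_a = 9.25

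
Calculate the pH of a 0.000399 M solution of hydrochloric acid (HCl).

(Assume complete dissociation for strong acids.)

[H⁺] = 0.000399 M for strong acid. pH = -log[H⁺] = -log(0.000399)

pH = 3.40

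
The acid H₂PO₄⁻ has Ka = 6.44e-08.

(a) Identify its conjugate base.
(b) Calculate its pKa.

(a) The conjugate base is formed by removing one H⁺ from H₂PO₄⁻, giving HPO₄²⁻. (b) pKa = -log(Ka) = -log(6.44e-08) = 7.19.

Conjugate base: HPO₄²⁻; pK_a = 7.19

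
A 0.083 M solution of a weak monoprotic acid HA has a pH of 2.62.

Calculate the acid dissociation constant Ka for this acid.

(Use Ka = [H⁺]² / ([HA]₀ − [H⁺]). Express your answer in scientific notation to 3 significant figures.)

[H⁺] = 10^(−pH) = 10^(−2.62) = 2.399e-03 M. For HA ⇌ H⁺ + A⁻, Ka = [H⁺][A⁻]/[HA] = [H⁺]² / ([HA]₀ − [H⁺]) = (2.399e-03)² / (0.083 − 2.399e-03) = 7.14e-05.

K_a = 7.14e-05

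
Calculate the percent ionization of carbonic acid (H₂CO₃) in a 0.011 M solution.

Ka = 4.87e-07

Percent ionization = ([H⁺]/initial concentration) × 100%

Using Ka equilibrium: x² + Ka×x - Ka×C = 0. Solving: [H⁺] = 7.2948e-05. Percent = (7.2948e-05/0.011) × 100

Percent ionization = 0.663%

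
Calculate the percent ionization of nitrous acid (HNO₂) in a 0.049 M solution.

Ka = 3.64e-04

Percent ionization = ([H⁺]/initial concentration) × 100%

Using Ka equilibrium: x² + Ka×x - Ka×C = 0. Solving: [H⁺] = 4.0452e-03. Percent = (4.0452e-03/0.049) × 100

Percent ionization = 8.26%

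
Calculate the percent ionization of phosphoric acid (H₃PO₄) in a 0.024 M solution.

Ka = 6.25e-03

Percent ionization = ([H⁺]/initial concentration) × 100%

Using Ka equilibrium: x² + Ka×x - Ka×C = 0. Solving: [H⁺] = 9.5148e-03. Percent = (9.5148e-03/0.024) × 100

Percent ionization = 39.6%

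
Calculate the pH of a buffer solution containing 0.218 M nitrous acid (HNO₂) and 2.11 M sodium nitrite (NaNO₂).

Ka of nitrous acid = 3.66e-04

pKa = -log(3.66e-04) = 3.44. pH = pKa + log([A⁻]/[HA]) = 3.44 + log(2.11/0.218)

pH = 4.42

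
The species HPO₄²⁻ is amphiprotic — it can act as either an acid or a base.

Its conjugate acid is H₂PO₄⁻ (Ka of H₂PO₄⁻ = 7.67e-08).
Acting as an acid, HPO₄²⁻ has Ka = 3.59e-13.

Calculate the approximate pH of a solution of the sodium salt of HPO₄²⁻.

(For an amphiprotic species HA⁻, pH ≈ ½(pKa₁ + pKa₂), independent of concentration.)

pKa₁ = -log(7.67e-08) = 7.12; pKa₂ = -log(3.59e-13) = 12.44. For an amphiprotic species, pH ≈ ½(pKa₁ + pKa₂) = ½(7.12 + 12.44) = 9.78.

pH = 9.78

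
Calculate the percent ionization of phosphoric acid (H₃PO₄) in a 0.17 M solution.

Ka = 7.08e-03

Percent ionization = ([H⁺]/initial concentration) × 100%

Using Ka equilibrium: x² + Ka×x - Ka×C = 0. Solving: [H⁺] = 3.1333e-02. Percent = (3.1333e-02/0.17) × 100

Percent ionization = 18.4%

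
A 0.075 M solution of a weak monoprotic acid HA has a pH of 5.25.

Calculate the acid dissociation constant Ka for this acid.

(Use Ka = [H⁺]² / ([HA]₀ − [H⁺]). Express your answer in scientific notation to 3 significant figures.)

[H⁺] = 10^(−pH) = 10^(−5.25) = 5.623e-06 M. For HA ⇌ H⁺ + A⁻, Ka = [H⁺][A⁻]/[HA] = [H⁺]² / ([HA]₀ − [H⁺]) = (5.623e-06)² / (0.075 − 5.623e-06) = 4.22e-10.

K_a = 4.22e-10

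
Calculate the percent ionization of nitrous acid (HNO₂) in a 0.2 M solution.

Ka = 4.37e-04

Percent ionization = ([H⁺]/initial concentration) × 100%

Using Ka equilibrium: x² + Ka×x - Ka×C = 0. Solving: [H⁺] = 9.1328e-03. Percent = (9.1328e-03/0.2) × 100

Percent ionization = 4.57%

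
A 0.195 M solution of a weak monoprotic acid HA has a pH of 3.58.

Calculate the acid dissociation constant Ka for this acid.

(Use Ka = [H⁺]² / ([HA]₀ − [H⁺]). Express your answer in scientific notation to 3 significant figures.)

[H⁺] = 10^(−pH) = 10^(−3.58) = 2.630e-04 M. For HA ⇌ H⁺ + A⁻, Ka = [H⁺][A⁻]/[HA] = [H⁺]² / ([HA]₀ − [H⁺]) = (2.630e-04)² / (0.195 − 2.630e-04) = 3.55e-07.

K_a = 3.55e-07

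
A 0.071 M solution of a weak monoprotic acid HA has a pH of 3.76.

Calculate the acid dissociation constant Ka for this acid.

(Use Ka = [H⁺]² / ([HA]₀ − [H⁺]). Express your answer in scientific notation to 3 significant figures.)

[H⁺] = 10^(−pH) = 10^(−3.76) = 1.738e-04 M. For HA ⇌ H⁺ + A⁻, Ka = [H⁺][A⁻]/[HA] = [H⁺]² / ([HA]₀ − [H⁺]) = (1.738e-04)² / (0.071 − 1.738e-04) = 4.26e-07.

K_a = 4.26e-07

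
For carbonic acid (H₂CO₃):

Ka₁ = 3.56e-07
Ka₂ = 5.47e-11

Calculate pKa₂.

pKa₂ = -log(Ka₂) = -log(5.47e-11) = 10.26.

pK_{a2} = 10.26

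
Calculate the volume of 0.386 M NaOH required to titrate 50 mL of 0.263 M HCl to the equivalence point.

At equivalence: moles acid = moles base. moles HCl = 0.263 × 50/1000 = 0.01315 mol. V_base = moles / 0.386 × 1000 = 34.1 mL.

V_{base} = 34.1 mL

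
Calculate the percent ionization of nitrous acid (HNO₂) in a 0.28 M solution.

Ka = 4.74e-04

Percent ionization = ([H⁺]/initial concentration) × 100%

Using Ka equilibrium: x² + Ka×x - Ka×C = 0. Solving: [H⁺] = 1.1286e-02. Percent = (1.1286e-02/0.28) × 100

Percent ionization = 4.03%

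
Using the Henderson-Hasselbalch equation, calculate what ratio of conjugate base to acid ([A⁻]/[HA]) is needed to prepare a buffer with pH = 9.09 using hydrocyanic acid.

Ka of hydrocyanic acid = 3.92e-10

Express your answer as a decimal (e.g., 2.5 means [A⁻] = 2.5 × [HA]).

pKa = -log(3.92e-10) = 9.4067. pH = pKa + log([A⁻]/[HA]), so log([A⁻]/[HA]) = pH − pKa = 9.09 − 9.4067 = -0.3167. [A⁻]/[HA] = 10^(-0.3167) = 0.482

[A⁻]/[HA] = 0.482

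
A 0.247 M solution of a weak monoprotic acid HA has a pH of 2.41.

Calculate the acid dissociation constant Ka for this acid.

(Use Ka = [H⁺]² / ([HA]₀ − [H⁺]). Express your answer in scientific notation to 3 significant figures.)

[H⁺] = 10^(−pH) = 10^(−2.41) = 3.890e-03 M. For HA ⇌ H⁺ + A⁻, Ka = [H⁺][A⁻]/[HA] = [H⁺]² / ([HA]₀ − [H⁺]) = (3.890e-03)² / (0.247 − 3.890e-03) = 6.23e-05.

K_a = 6.23e-05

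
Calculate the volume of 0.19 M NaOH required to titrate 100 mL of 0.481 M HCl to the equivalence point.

At equivalence: moles acid = moles base. moles HCl = 0.481 × 100/1000 = 0.0481 mol. V_base = moles / 0.19 × 1000 = 253.2 mL.

V_{base} = 253.2 mL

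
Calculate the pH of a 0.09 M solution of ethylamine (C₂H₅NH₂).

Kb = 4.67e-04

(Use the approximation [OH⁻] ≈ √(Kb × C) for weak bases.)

[OH⁻] = √(Kb × C) = √(4.67e-04 × 0.09) = 6.4831e-03. pOH = 2.19, pH = 14 - pOH

pH = 11.81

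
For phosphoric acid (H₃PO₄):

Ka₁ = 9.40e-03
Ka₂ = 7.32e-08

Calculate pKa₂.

pKa₂ = -log(Ka₂) = -log(7.32e-08) = 7.14.

pK_{a2} = 7.14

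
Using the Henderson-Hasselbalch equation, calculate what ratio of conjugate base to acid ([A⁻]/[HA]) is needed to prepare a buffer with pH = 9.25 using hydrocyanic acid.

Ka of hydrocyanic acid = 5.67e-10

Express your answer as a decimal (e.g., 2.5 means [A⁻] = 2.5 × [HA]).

pKa = -log(5.67e-10) = 9.2464. pH = pKa + log([A⁻]/[HA]), so log([A⁻]/[HA]) = pH − pKa = 9.25 − 9.2464 = 0.0036. [A⁻]/[HA] = 10^(0.0036) = 1.01

[A⁻]/[HA] = 1.01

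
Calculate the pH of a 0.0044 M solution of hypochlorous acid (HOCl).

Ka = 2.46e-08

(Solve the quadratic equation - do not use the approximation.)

x² + Ka×x - Ka×C = 0. Using quadratic formula: [H⁺] = 1.0392e-05

pH = 4.98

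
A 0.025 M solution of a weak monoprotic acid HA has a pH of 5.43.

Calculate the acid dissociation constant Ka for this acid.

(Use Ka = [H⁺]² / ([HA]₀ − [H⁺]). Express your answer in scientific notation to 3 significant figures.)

[H⁺] = 10^(−pH) = 10^(−5.43) = 3.715e-06 M. For HA ⇌ H⁺ + A⁻, Ka = [H⁺][A⁻]/[HA] = [H⁺]² / ([HA]₀ − [H⁺]) = (3.715e-06)² / (0.025 − 3.715e-06) = 5.52e-10.

K_a = 5.52e-10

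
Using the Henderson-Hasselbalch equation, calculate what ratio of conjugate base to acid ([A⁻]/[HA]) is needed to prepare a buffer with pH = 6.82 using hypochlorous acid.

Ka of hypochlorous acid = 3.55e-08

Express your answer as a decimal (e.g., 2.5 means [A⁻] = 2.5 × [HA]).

pKa = -log(3.55e-08) = 7.4498. pH = pKa + log([A⁻]/[HA]), so log([A⁻]/[HA]) = pH − pKa = 6.82 − 7.4498 = -0.6298. [A⁻]/[HA] = 10^(-0.6298) = 0.235

[A⁻]/[HA] = 0.235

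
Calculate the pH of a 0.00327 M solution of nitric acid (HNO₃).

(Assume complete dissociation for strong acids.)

[H⁺] = 0.00327 M for strong acid. pH = -log[H⁺] = -log(0.00327)

pH = 2.49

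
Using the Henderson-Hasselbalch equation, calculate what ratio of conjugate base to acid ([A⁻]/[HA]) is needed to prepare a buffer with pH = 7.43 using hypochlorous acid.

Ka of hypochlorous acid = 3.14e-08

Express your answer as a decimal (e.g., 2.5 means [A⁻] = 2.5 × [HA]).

pKa = -log(3.14e-08) = 7.5031. pH = pKa + log([A⁻]/[HA]), so log([A⁻]/[HA]) = pH − pKa = 7.43 − 7.5031 = -0.0731. [A⁻]/[HA] = 10^(-0.0731) = 0.845

[A⁻]/[HA] = 0.845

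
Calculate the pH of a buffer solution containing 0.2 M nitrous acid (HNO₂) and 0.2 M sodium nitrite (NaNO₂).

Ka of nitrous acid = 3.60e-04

pKa = -log(3.60e-04) = 3.44. pH = pKa + log([A⁻]/[HA]) = 3.44 + log(0.2/0.2)

pH = 3.44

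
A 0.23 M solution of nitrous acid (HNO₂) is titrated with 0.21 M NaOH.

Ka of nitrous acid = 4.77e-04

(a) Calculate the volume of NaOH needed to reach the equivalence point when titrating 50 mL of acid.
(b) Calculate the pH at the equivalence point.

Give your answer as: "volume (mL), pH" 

moles acid = 0.23 × 50/1000 = 0.0115 mol; V_base = moles/0.21 × 1000 = 54.8 mL. At equivalence only the conjugate base is present: [A⁻] = 0.0115/0.105 = 1.0977e-01 M. Kb = Kw/Ka = 2.10e-11; [OH⁻] = √(Kb × [A⁻]) = 1.5170e-06; pOH = 5.82; pH = 14 - pOH = 8.18.

V = 54.8 mL, pH = 8.18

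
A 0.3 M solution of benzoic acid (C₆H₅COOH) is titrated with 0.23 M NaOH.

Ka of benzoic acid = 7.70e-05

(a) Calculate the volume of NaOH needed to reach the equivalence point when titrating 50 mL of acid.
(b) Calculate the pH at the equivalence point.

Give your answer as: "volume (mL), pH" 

moles acid = 0.3 × 50/1000 = 0.015 mol; V_base = moles/0.23 × 1000 = 65.2 mL. At equivalence only the conjugate base is present: [A⁻] = 0.015/0.115 = 1.3019e-01 M. Kb = Kw/Ka = 1.30e-10; [OH⁻] = √(Kb × [A⁻]) = 4.1119e-06; pOH = 5.39; pH = 14 - pOH = 8.61.

V = 65.2 mL, pH = 8.61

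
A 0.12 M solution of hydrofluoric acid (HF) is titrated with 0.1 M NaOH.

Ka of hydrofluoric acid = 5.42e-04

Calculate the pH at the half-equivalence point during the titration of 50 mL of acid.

At half-equivalence [HA] = [A⁻], so Henderson-Hasselbalch gives pH = pKa = -log(5.42e-04) = 3.27.

pH = pKa = 3.27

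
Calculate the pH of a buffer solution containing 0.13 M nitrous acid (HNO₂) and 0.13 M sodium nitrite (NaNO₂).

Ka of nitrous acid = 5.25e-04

pKa = -log(5.25e-04) = 3.28. pH = pKa + log([A⁻]/[HA]) = 3.28 + log(0.13/0.13)

pH = 3.28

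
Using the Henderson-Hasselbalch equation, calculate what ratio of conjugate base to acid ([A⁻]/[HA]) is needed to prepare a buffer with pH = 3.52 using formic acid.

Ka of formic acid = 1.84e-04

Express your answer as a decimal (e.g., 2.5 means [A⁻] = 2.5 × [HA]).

pKa = -log(1.84e-04) = 3.7352. pH = pKa + log([A⁻]/[HA]), so log([A⁻]/[HA]) = pH − pKa = 3.52 − 3.7352 = -0.2152. [A⁻]/[HA] = 10^(-0.2152) = 0.609

[A⁻]/[HA] = 0.609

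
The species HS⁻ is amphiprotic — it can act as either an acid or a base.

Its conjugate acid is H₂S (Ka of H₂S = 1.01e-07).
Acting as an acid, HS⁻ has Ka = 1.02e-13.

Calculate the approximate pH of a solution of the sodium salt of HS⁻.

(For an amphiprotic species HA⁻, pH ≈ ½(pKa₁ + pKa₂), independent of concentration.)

pKa₁ = -log(1.01e-07) = 7.00; pKa₂ = -log(1.02e-13) = 12.99. For an amphiprotic species, pH ≈ ½(pKa₁ + pKa₂) = ½(7.00 + 12.99) = 9.99.

pH = 9.99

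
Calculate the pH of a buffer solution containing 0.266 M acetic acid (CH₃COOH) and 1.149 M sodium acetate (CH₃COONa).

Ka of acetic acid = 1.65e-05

pKa = -log(1.65e-05) = 4.78. pH = pKa + log([A⁻]/[HA]) = 4.78 + log(1.149/0.266)

pH = 5.42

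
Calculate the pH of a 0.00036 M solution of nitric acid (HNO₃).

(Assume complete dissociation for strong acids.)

[H⁺] = 0.00036 M for strong acid. pH = -log[H⁺] = -log(0.00036)

pH = 3.44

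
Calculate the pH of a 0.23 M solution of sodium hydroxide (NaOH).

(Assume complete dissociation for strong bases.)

[OH⁻] = 0.23 M for strong base. pOH = -log[OH⁻] = 0.64, pH = 14 - pOH

pH = 13.36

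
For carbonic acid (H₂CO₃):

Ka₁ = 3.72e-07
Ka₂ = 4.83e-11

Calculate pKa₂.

pKa₂ = -log(Ka₂) = -log(4.83e-11) = 10.32.

pK_{a2} = 10.32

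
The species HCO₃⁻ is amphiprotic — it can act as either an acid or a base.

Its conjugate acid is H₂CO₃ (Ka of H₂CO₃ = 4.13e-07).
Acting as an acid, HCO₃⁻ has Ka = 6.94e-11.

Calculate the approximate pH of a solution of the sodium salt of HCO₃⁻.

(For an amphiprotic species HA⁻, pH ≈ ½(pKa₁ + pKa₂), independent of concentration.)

pKa₁ = -log(4.13e-07) = 6.38; pKa₂ = -log(6.94e-11) = 10.16. For an amphiprotic species, pH ≈ ½(pKa₁ + pKa₂) = ½(6.38 + 10.16) = 8.27.

pH = 8.27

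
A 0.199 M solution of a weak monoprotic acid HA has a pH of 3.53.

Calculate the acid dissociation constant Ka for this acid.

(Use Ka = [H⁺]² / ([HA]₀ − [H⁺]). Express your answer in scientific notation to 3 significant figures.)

[H⁺] = 10^(−pH) = 10^(−3.53) = 2.951e-04 M. For HA ⇌ H⁺ + A⁻, Ka = [H⁺][A⁻]/[HA] = [H⁺]² / ([HA]₀ − [H⁺]) = (2.951e-04)² / (0.199 − 2.951e-04) = 4.38e-07.

K_a = 4.38e-07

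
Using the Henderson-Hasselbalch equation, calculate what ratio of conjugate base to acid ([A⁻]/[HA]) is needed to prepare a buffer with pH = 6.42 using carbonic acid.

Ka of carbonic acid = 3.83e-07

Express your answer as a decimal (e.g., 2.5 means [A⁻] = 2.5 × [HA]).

pKa = -log(3.83e-07) = 6.4168. pH = pKa + log([A⁻]/[HA]), so log([A⁻]/[HA]) = pH − pKa = 6.42 − 6.4168 = 0.0032. [A⁻]/[HA] = 10^(0.0032) = 1.01

[A⁻]/[HA] = 1.01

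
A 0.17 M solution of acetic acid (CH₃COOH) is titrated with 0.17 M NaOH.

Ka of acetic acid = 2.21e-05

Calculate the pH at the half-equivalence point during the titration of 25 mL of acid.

At half-equivalence [HA] = [A⁻], so Henderson-Hasselbalch gives pH = pKa = -log(2.21e-05) = 4.66.

pH = pKa = 4.66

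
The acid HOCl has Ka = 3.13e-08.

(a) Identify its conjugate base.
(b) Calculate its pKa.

(a) The conjugate base is formed by removing one H⁺ from HOCl, giving OCl⁻. (b) pKa = -log(Ka) = -log(3.13e-08) = 7.50.

Conjugate base: OCl⁻; pK_a = 7.50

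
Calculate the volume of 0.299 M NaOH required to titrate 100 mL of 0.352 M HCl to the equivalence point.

At equivalence: moles acid = moles base. moles HCl = 0.352 × 100/1000 = 0.0352 mol. V_base = moles / 0.299 × 1000 = 117.7 mL.

V_{base} = 117.7 mL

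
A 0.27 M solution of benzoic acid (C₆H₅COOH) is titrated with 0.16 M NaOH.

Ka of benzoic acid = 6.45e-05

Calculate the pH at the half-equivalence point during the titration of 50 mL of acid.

At half-equivalence [HA] = [A⁻], so Henderson-Hasselbalch gives pH = pKa = -log(6.45e-05) = 4.19.

pH = pKa = 4.19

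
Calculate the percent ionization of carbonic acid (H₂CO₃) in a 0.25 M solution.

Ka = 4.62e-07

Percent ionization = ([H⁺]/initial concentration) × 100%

Using Ka equilibrium: x² + Ka×x - Ka×C = 0. Solving: [H⁺] = 3.3962e-04. Percent = (3.3962e-04/0.25) × 100

Percent ionization = 0.136%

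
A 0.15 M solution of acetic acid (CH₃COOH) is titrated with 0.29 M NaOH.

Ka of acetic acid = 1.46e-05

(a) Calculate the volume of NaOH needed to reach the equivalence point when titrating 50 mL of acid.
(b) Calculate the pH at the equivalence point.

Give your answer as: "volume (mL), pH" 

moles acid = 0.15 × 50/1000 = 0.0075 mol; V_base = moles/0.29 × 1000 = 25.9 mL. At equivalence only the conjugate base is present: [A⁻] = 0.0075/0.076 = 9.8864e-02 M. Kb = Kw/Ka = 6.85e-10; [OH⁻] = √(Kb × [A⁻]) = 8.2289e-06; pOH = 5.08; pH = 14 - pOH = 8.92.

V = 25.9 mL, pH = 8.92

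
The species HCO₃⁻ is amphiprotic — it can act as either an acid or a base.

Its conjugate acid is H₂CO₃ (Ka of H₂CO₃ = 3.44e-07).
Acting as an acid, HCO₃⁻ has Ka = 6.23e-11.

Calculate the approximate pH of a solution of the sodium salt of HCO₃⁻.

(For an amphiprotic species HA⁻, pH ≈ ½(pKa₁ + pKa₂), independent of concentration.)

pKa₁ = -log(3.44e-07) = 6.46; pKa₂ = -log(6.23e-11) = 10.21. For an amphiprotic species, pH ≈ ½(pKa₁ + pKa₂) = ½(6.46 + 10.21) = 8.33.

pH = 8.33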